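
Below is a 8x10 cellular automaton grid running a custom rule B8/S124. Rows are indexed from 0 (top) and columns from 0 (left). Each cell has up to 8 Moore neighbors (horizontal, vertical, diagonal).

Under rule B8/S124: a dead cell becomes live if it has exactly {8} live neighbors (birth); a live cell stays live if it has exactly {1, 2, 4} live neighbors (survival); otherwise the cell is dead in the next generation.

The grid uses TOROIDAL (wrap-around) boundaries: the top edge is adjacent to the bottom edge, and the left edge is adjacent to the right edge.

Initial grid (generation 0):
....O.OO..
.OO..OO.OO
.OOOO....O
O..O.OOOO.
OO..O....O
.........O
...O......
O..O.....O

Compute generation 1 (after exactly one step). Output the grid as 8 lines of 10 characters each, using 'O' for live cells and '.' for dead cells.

Simulating step by step:
Generation 0 (given above): 29 live cells
Generation 1: 20 live cells
(generation 1 grid is the final answer)

Answer: ....O.....
..O..O...O
.O.OO....O
...O..OO..
OO..O....O
.........O
...O......
O..O.....O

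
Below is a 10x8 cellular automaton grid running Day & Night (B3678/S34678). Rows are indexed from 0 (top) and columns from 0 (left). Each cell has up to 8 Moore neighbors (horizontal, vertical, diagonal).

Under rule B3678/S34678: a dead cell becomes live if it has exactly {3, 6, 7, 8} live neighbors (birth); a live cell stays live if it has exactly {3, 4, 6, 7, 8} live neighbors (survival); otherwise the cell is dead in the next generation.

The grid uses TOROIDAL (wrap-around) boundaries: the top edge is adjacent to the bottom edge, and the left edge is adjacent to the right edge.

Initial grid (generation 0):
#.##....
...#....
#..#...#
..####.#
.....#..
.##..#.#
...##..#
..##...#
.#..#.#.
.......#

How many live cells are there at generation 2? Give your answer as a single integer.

Answer: 34

Derivation:
Simulating step by step:
Generation 0 (given above): 27 live cells
Generation 1: 31 live cells
........
##.##..#
...#..#.
#..##...
##...#..
#..#....
.#.##...
#.##.##.
#.##...#
####....
Generation 2: 34 live cells
....#..#
..#.....
.#.#.#..
.##.##.#
####...#
#.......
##.###.#
#.......
###...##
####...#
Population at generation 2: 34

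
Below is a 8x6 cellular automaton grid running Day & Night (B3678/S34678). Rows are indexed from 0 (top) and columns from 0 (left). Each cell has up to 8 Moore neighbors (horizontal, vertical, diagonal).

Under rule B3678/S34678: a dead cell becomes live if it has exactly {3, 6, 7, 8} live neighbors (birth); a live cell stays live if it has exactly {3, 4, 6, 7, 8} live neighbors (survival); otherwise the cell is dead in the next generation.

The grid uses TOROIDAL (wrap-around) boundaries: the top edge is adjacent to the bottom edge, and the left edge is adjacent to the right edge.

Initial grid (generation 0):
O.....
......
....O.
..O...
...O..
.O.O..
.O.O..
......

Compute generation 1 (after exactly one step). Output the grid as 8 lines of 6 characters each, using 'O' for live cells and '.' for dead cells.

Simulating step by step:
Generation 0 (given above): 8 live cells
Generation 1: 2 live cells
(generation 1 grid is the final answer)

Answer: ......
......
......
...O..
......
....O.
......
......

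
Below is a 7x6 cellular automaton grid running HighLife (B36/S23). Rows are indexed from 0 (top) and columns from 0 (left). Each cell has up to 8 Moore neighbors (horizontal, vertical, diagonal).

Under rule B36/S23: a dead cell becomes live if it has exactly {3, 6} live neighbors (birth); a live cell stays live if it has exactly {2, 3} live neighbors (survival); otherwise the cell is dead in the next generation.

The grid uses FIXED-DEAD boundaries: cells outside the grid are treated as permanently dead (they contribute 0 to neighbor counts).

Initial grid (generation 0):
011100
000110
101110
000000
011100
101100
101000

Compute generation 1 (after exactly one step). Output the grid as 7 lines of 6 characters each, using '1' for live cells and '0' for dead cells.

Answer: 001110
001000
001010
000010
010100
110000
001100

Derivation:
Simulating step by step:
Generation 0 (given above): 17 live cells
Generation 1: 13 live cells
(generation 1 grid is the final answer)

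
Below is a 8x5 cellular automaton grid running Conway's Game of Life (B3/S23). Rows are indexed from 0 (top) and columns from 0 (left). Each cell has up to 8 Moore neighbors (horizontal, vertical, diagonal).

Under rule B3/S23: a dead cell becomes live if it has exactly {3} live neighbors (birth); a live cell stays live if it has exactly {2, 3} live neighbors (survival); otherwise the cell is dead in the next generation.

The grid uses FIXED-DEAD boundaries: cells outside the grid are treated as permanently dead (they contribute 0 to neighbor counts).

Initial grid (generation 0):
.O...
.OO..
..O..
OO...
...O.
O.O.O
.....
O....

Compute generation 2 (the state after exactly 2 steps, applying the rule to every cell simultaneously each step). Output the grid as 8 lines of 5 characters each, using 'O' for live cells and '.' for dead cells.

Simulating step by step:
Generation 0 (given above): 11 live cells
Generation 1: 13 live cells
.OO..
.OO..
O.O..
.OO..
O.OO.
...O.
.O...
.....
Generation 2: 10 live cells
(generation 2 grid is the final answer)

Answer: .OO..
O..O.
O..O.
O....
...O.
.O.O.
.....
.....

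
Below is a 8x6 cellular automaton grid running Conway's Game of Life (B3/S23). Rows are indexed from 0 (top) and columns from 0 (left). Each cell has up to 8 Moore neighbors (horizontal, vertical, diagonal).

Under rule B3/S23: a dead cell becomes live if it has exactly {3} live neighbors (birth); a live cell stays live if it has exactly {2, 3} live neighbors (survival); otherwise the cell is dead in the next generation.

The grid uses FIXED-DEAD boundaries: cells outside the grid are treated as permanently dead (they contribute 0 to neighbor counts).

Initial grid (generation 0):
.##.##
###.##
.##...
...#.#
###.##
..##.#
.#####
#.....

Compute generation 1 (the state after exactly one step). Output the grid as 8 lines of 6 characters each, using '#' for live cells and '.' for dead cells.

Simulating step by step:
Generation 0 (given above): 27 live cells
Generation 1: 21 live cells
(generation 1 grid is the final answer)

Answer: #.#.##
#...##
#....#
#..#.#
.#...#
#.....
.#...#
.####.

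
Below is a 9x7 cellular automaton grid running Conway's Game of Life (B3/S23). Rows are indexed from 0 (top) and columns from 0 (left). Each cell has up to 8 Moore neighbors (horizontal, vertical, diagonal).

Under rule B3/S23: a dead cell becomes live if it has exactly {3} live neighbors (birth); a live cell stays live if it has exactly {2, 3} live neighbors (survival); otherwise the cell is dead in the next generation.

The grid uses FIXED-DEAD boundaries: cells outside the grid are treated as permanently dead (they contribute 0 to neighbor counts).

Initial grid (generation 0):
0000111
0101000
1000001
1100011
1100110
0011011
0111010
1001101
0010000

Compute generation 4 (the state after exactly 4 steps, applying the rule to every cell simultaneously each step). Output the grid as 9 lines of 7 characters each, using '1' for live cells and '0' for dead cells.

Simulating step by step:
Generation 0 (given above): 28 live cells
Generation 1: 18 live cells
0000110
0000101
1010011
0000101
1001000
1000001
0100000
0000110
0001000
Generation 2: 18 live cells
0000110
0001101
0001101
0101101
0000010
1100000
0000010
0000100
0000100
Generation 3: 15 live cells
0001110
0000001
0000001
0011001
1110110
0000000
0000000
0000110
0000000
Generation 4: 15 live cells
(generation 4 grid is the final answer)

Answer: 0000110
0000101
0000011
0011101
0110110
0100000
0000000
0000000
0000000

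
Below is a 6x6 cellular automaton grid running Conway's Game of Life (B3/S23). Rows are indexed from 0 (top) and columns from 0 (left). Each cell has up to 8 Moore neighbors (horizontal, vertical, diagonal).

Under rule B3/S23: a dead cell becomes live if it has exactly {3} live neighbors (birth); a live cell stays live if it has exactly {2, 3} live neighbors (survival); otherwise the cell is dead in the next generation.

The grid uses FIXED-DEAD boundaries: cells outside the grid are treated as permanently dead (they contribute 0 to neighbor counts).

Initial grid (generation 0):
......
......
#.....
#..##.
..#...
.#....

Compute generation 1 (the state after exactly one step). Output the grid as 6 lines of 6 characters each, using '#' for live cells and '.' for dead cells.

Answer: ......
......
......
.#.#..
.###..
......

Derivation:
Simulating step by step:
Generation 0 (given above): 6 live cells
Generation 1: 5 live cells
(generation 1 grid is the final answer)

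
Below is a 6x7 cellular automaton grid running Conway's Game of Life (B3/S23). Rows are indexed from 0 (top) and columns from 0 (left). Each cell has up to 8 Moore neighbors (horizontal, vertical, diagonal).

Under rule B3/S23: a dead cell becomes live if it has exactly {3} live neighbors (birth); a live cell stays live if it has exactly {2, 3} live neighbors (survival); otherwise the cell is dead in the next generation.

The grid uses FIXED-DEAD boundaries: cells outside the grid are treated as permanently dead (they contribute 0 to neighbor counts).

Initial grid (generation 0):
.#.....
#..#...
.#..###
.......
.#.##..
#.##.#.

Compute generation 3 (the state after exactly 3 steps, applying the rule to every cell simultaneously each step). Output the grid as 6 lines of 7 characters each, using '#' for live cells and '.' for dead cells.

Answer: ..#.#..
..#.##.
..##.##
....##.
.#..##.
..###..

Derivation:
Simulating step by step:
Generation 0 (given above): 14 live cells
Generation 1: 15 live cells
.......
###.##.
....##.
..##...
.#.##..
.###...
Generation 2: 13 live cells
.#.....
.#.###.
.....#.
..#..#.
.#..#..
.#.##..
Generation 3: 17 live cells
(generation 3 grid is the final answer)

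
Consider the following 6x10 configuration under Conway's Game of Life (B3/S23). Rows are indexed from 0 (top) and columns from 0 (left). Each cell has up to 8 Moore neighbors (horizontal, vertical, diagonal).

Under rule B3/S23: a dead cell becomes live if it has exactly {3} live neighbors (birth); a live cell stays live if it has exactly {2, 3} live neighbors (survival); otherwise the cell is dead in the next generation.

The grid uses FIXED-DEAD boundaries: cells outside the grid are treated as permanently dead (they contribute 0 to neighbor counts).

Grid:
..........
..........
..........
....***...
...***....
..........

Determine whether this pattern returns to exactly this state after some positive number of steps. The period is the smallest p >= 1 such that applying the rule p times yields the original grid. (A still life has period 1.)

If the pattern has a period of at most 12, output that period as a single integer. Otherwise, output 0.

Answer: 2

Derivation:
Simulating and comparing each generation to the original:
Gen 0 (original, given above): 6 live cells
Gen 1: 6 live cells, differs from original
Gen 2: 6 live cells, MATCHES original -> period = 2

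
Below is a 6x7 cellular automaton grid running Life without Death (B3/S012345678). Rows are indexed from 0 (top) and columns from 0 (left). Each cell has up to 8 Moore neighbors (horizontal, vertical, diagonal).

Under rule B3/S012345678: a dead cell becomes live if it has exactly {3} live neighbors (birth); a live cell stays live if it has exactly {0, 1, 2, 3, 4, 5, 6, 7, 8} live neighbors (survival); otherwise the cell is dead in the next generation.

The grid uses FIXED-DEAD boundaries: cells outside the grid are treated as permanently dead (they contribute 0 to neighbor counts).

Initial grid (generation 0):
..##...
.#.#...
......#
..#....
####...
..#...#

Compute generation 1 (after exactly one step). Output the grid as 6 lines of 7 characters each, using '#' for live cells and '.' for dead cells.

Answer: ..##...
.#.#...
..#...#
..##...
####...
..##..#

Derivation:
Simulating step by step:
Generation 0 (given above): 12 live cells
Generation 1: 15 live cells
(generation 1 grid is the final answer)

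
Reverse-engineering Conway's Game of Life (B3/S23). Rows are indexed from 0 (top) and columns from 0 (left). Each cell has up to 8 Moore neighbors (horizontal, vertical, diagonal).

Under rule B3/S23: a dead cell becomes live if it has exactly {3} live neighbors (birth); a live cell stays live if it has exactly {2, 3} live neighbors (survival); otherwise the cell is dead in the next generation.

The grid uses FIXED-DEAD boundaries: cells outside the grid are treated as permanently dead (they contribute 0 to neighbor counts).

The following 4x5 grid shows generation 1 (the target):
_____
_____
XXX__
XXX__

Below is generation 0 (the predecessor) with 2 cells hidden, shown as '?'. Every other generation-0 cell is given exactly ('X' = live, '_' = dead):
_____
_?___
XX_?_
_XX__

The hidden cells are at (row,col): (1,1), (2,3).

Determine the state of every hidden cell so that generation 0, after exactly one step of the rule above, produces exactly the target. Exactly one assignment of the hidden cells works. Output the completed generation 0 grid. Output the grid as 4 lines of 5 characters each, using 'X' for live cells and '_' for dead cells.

Answer: _____
_____
XX___
_XX__

Derivation:
Hidden generation-0 cells (in order): (1,1), (2,3).
A hidden cell only influences target cells in its own 3x3 neighborhood. Try each of the 2^2 = 4 assignments, step the completed generation 0 forward once under B3/S23, and compare with the target:
  (1,1)=_ (2,3)=_ -> step reproduces the target at every cell -> ACCEPT
  (1,1)=_ (2,3)=X -> step gives (2,2)='_' but target has 'X' -> reject
  (1,1)=X (2,3)=_ -> step gives (1,0)='X' but target has '_' -> reject
  (1,1)=X (2,3)=X -> step gives (1,0)='X' but target has '_' -> reject
Unique solution: (1,1)=dead, (2,3)=dead.
Check: live-neighbor counts of every cell in the completed generation 0:
00000
22100
23310
33210
Applying B3/S23 to generation 0 with these counts gives:
_____
_____
XXX__
XXX__
which matches the target exactly.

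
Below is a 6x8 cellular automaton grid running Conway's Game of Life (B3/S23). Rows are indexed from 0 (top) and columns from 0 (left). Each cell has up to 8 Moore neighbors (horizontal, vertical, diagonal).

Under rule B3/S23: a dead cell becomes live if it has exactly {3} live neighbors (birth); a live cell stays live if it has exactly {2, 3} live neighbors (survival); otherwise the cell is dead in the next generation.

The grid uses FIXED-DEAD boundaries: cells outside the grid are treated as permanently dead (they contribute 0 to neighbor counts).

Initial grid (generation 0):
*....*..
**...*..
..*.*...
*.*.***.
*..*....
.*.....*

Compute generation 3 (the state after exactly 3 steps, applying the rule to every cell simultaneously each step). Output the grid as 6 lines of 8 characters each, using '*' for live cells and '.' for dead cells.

Answer: .****...
*.****..
..*.**..
..**....
.**.**..
..****..

Derivation:
Simulating step by step:
Generation 0 (given above): 16 live cells
Generation 1: 19 live cells
**......
**..**..
*.*.*.*.
..*.**..
*.*****.
........
Generation 2: 16 live cells
**......
..****..
*.*...*.
..*.....
.**...*.
...***..
Generation 3: 22 live cells
(generation 3 grid is the final answer)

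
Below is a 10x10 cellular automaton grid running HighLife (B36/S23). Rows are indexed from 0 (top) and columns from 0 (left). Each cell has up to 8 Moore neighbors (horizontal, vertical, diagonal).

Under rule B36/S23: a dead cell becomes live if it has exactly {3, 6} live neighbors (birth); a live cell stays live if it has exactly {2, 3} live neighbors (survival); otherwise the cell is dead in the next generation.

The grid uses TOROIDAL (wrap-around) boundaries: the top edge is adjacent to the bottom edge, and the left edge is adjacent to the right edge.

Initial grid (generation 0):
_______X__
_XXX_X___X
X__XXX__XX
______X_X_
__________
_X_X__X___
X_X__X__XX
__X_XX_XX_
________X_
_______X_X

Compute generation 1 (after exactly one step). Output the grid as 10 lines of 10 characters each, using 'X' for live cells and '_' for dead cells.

Simulating step by step:
Generation 0 (given above): 30 live cells
Generation 1: 39 live cells
(generation 1 grid is the final answer)

Answer: X_X___X___
_XXX_XX__X
XX_X_XXXX_
____XX_XX_
_______X__
XXX______X
X_X__X__XX
_X_XXXXX__
______X__X
_______X__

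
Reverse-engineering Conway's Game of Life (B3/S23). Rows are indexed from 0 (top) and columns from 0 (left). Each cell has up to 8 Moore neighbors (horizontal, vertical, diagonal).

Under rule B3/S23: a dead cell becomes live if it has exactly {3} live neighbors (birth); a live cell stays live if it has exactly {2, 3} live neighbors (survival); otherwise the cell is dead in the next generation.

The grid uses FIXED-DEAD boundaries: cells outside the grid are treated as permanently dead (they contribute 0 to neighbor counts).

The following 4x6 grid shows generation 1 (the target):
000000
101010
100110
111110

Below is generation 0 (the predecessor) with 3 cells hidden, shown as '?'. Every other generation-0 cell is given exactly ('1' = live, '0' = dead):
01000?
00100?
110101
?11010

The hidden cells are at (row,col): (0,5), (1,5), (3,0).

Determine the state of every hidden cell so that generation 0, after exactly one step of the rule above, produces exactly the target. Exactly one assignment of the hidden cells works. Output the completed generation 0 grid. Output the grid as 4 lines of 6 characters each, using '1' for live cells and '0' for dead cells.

Answer: 010001
001000
110101
011010

Derivation:
Hidden generation-0 cells (in order): (0,5), (1,5), (3,0).
A hidden cell only influences target cells in its own 3x3 neighborhood. Try each of the 2^3 = 8 assignments, step the completed generation 0 forward once under B3/S23, and compare with the target:
  (0,5)=0 (1,5)=0 (3,0)=0 -> step gives (1,4)='0' but target has '1' -> reject
  (0,5)=0 (1,5)=0 (3,0)=1 -> step gives (1,4)='0' but target has '1' -> reject
  (0,5)=0 (1,5)=1 (3,0)=0 -> step gives (2,4)='0' but target has '1' -> reject
  (0,5)=0 (1,5)=1 (3,0)=1 -> step gives (2,4)='0' but target has '1' -> reject
  (0,5)=1 (1,5)=0 (3,0)=0 -> step reproduces the target at every cell -> ACCEPT
  (0,5)=1 (1,5)=0 (3,0)=1 -> step gives (3,1)='0' but target has '1' -> reject
  (0,5)=1 (1,5)=1 (3,0)=0 -> step gives (1,4)='0' but target has '1' -> reject
  (0,5)=1 (1,5)=1 (3,0)=1 -> step gives (1,4)='0' but target has '1' -> reject
Unique solution: (0,5)=live, (1,5)=dead, (3,0)=dead.
Check: live-neighbor counts of every cell in the completed generation 0:
112110
343232
245331
333322
Applying B3/S23 to generation 0 with these counts gives:
000000
101010
100110
111110
which matches the target exactly.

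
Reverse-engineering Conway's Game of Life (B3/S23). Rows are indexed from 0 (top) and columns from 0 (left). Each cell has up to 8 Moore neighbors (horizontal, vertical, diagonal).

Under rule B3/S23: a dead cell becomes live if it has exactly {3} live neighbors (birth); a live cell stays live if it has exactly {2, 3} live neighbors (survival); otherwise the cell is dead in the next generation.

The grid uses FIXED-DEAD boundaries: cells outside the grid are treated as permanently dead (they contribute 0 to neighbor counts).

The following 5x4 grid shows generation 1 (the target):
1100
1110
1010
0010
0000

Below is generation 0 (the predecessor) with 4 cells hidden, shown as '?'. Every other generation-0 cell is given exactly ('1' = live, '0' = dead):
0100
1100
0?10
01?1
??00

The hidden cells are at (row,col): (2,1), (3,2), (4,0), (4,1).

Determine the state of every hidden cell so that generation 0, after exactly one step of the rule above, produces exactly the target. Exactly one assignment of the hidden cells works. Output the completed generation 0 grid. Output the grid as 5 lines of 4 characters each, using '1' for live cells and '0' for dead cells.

Answer: 0100
1100
0010
0101
0000

Derivation:
Hidden generation-0 cells (in order): (2,1), (3,2), (4,0), (4,1).
A hidden cell only influences target cells in its own 3x3 neighborhood. Try each of the 2^4 = 16 assignments, step the completed generation 0 forward once under B3/S23, and compare with the target:
  (2,1)=0 (3,2)=0 (4,0)=0 (4,1)=0 -> step reproduces the target at every cell -> ACCEPT
  (2,1)=0 (3,2)=0 (4,0)=0 (4,1)=1 -> step gives (3,1)='1' but target has '0' -> reject
  (2,1)=0 (3,2)=0 (4,0)=1 (4,1)=0 -> step gives (3,1)='1' but target has '0' -> reject
  (2,1)=0 (3,2)=0 (4,0)=1 (4,1)=1 -> step gives (3,0)='1' but target has '0' -> reject
  (2,1)=0 (3,2)=1 (4,0)=0 (4,1)=0 -> step gives (2,2)='0' but target has '1' -> reject
  (2,1)=0 (3,2)=1 (4,0)=0 (4,1)=1 -> step gives (2,2)='0' but target has '1' -> reject
  (2,1)=0 (3,2)=1 (4,0)=1 (4,1)=0 -> step gives (2,2)='0' but target has '1' -> reject
  (2,1)=0 (3,2)=1 (4,0)=1 (4,1)=1 -> step gives (2,2)='0' but target has '1' -> reject
  (2,1)=1 (3,2)=0 (4,0)=0 (4,1)=0 -> step gives (1,1)='0' but target has '1' -> reject
  (2,1)=1 (3,2)=0 (4,0)=0 (4,1)=1 -> step gives (1,1)='0' but target has '1' -> reject
  (2,1)=1 (3,2)=0 (4,0)=1 (4,1)=0 -> step gives (1,1)='0' but target has '1' -> reject
  (2,1)=1 (3,2)=0 (4,0)=1 (4,1)=1 -> step gives (1,1)='0' but target has '1' -> reject
  (2,1)=1 (3,2)=1 (4,0)=0 (4,1)=0 -> step gives (1,1)='0' but target has '1' -> reject
  (2,1)=1 (3,2)=1 (4,0)=0 (4,1)=1 -> step gives (1,1)='0' but target has '1' -> reject
  (2,1)=1 (3,2)=1 (4,0)=1 (4,1)=0 -> step gives (1,1)='0' but target has '1' -> reject
  (2,1)=1 (3,2)=1 (4,0)=1 (4,1)=1 -> step gives (1,1)='0' but target has '1' -> reject
Unique solution: (2,1)=dead, (3,2)=dead, (4,0)=dead, (4,1)=dead.
Check: live-neighbor counts of every cell in the completed generation 0:
3220
2331
3432
1131
1121
Applying B3/S23 to generation 0 with these counts gives:
1100
1110
1010
0010
0000
which matches the target exactly.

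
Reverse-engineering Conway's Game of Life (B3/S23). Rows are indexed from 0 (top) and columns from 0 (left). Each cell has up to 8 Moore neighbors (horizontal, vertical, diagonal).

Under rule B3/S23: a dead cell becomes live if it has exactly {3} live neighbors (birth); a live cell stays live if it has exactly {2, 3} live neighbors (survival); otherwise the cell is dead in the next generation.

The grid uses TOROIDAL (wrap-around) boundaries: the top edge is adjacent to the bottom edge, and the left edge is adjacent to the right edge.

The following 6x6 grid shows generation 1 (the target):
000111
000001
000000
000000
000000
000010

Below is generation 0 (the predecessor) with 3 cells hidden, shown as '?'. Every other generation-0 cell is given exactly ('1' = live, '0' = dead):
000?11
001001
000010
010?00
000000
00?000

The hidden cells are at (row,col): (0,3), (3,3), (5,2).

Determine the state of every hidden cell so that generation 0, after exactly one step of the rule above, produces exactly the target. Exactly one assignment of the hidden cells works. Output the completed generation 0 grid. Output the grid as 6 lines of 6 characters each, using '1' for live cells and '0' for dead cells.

Hidden generation-0 cells (in order): (0,3), (3,3), (5,2).
A hidden cell only influences target cells in its own 3x3 neighborhood. Try each of the 2^3 = 8 assignments, step the completed generation 0 forward once under B3/S23, and compare with the target:
  (0,3)=0 (3,3)=0 (5,2)=0 -> step gives (0,3)='0' but target has '1' -> reject
  (0,3)=0 (3,3)=0 (5,2)=1 -> step gives (1,3)='1' but target has '0' -> reject
  (0,3)=0 (3,3)=1 (5,2)=0 -> step gives (0,3)='0' but target has '1' -> reject
  (0,3)=0 (3,3)=1 (5,2)=1 -> step gives (1,3)='1' but target has '0' -> reject
  (0,3)=1 (3,3)=0 (5,2)=0 -> step reproduces the target at every cell -> ACCEPT
  (0,3)=1 (3,3)=0 (5,2)=1 -> step gives (0,2)='1' but target has '0' -> reject
  (0,3)=1 (3,3)=1 (5,2)=0 -> step gives (2,2)='1' but target has '0' -> reject
  (0,3)=1 (3,3)=1 (5,2)=1 -> step gives (0,2)='1' but target has '0' -> reject
Unique solution: (0,3)=live, (3,3)=dead, (5,2)=dead.
Check: live-neighbor counts of every cell in the completed generation 0:
212232
211453
222212
101111
111000
101232
Applying B3/S23 to generation 0 with these counts gives:
000111
000001
000000
000000
000000
000010
which matches the target exactly.

Answer: 000111
001001
000010
010000
000000
000000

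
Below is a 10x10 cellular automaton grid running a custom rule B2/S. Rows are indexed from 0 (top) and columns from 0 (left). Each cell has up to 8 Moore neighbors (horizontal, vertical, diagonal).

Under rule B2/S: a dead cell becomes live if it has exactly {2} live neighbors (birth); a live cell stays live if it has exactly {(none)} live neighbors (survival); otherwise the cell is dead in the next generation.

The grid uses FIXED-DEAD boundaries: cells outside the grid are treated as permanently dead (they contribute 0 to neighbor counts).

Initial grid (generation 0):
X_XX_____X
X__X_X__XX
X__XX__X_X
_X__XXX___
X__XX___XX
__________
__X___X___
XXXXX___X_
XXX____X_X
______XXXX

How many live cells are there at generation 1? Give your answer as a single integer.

Answer: 24

Derivation:
Simulating step by step:
Generation 0 (given above): 40 live cells
Generation 1: 24 live cells
__________
______XX__
__________
__________
_XX___XX__
_XX_XX_XXX
X___XX_X__
_____XX__X
____XX____
X_X_______
Population at generation 1: 24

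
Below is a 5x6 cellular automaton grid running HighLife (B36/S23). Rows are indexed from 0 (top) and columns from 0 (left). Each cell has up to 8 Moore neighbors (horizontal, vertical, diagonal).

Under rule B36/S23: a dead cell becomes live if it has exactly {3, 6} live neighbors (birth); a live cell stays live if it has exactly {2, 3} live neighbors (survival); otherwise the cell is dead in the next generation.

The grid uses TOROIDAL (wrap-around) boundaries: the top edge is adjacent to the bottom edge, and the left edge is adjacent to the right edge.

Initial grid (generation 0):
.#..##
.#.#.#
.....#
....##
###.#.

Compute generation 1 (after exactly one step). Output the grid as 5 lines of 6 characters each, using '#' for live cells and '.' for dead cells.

Answer: #.....
..#..#
.....#
.#.##.
.##..#

Derivation:
Simulating step by step:
Generation 0 (given above): 13 live cells
Generation 1: 10 live cells
(generation 1 grid is the final answer)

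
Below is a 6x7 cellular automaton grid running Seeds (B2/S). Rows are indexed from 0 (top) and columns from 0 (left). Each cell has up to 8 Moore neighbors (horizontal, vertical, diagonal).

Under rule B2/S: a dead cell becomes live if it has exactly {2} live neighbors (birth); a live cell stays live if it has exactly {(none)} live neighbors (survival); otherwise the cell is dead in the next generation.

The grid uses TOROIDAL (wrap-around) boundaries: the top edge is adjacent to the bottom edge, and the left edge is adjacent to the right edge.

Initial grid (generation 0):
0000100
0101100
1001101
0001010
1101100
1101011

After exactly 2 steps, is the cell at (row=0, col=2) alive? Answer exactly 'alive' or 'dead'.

Answer: dead

Derivation:
Simulating step by step:
Generation 0 (given above): 19 live cells
Generation 1: 2 live cells
0000000
0000001
0100000
0000000
0000000
0000000
Generation 2: 2 live cells
0000000
1000000
1000000
0000000
0000000
0000000

Cell (0,2) at generation 2: 0 -> dead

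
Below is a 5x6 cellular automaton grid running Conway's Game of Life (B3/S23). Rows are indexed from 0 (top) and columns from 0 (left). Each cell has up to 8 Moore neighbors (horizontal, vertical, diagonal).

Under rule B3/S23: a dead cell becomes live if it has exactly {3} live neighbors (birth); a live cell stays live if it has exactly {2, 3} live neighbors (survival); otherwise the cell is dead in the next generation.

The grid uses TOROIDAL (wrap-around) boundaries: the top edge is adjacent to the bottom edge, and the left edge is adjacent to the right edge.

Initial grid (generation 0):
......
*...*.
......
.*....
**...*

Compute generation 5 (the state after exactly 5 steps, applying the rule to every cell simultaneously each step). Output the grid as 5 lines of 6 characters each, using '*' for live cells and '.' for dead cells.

Answer: ***...
......
......
***...
*.*...

Derivation:
Simulating step by step:
Generation 0 (given above): 6 live cells
Generation 1: 4 live cells
.*....
......
......
.*....
**....
Generation 2: 7 live cells
**....
......
......
**....
***...
Generation 3: 6 live cells
*.*...
......
......
*.*...
..*..*
Generation 4: 6 live cells
.*....
......
......
.*....
*.**.*
Generation 5: 8 live cells
(generation 5 grid is the final answer)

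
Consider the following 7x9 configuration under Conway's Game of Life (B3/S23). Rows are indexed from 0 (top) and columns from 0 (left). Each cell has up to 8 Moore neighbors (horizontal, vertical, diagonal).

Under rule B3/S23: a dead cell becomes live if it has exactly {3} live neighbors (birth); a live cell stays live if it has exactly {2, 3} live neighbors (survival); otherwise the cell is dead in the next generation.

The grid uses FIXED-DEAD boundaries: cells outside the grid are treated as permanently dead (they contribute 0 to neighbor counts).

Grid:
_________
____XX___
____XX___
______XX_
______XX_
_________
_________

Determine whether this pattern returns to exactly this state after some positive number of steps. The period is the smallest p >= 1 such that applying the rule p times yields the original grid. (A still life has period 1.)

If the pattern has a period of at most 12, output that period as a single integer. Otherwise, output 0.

Answer: 2

Derivation:
Simulating and comparing each generation to the original:
Gen 0 (original, given above): 8 live cells
Gen 1: 6 live cells, differs from original
Gen 2: 8 live cells, MATCHES original -> period = 2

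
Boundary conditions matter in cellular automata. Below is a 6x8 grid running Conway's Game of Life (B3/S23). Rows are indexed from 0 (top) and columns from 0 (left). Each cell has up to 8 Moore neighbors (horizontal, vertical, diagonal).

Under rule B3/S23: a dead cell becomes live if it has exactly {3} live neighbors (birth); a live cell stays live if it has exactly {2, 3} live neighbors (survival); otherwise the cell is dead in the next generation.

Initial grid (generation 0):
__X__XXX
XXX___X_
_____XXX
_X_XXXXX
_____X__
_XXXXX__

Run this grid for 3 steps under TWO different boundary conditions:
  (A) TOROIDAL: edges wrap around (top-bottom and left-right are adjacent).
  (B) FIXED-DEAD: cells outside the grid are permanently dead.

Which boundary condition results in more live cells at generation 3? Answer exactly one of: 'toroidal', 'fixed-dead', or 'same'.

Under TOROIDAL boundary, generation 3:
X__X____
XXXX____
__X____X
_X____XX
__X____X
__X_____
Population = 14

Under FIXED-DEAD boundary, generation 3:
_X_X____
X__X____
_X_X____
_X______
__X_X___
__X_X___
Population = 11

Comparison: toroidal=14, fixed-dead=11 -> toroidal

Answer: toroidal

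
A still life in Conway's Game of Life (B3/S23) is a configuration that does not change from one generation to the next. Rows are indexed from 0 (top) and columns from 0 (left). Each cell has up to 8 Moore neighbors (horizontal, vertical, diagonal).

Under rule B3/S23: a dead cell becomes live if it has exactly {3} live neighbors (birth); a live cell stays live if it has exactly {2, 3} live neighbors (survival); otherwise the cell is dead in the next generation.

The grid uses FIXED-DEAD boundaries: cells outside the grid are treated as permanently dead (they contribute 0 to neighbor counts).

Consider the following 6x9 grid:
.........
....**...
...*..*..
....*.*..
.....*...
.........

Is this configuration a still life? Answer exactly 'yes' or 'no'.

Compute generation 1 and compare to generation 0 (given above):
Generation 1:
.........
....**...
...*..*..
....*.*..
.....*...
.........
The grids are IDENTICAL -> still life.

Answer: yes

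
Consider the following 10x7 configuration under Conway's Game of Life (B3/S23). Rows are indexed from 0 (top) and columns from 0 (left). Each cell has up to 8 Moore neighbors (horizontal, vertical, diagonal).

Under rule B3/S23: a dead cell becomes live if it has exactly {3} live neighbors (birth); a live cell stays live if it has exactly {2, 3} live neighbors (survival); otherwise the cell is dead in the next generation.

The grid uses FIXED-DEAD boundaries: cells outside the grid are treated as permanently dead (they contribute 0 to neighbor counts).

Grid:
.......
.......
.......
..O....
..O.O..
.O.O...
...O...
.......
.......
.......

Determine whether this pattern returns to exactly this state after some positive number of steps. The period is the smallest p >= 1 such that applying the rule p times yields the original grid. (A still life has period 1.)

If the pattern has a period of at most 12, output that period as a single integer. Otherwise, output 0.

Simulating and comparing each generation to the original:
Gen 0 (original, given above): 6 live cells
Gen 1: 6 live cells, differs from original
Gen 2: 6 live cells, MATCHES original -> period = 2

Answer: 2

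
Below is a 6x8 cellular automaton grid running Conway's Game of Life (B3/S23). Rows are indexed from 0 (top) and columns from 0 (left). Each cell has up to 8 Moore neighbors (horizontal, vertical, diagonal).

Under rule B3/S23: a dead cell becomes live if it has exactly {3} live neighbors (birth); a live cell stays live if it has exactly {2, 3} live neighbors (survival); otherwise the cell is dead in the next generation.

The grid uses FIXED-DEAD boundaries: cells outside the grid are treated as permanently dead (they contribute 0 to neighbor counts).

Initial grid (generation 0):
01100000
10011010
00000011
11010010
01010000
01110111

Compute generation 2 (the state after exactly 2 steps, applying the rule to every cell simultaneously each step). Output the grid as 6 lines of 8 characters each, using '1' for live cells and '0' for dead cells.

Answer: 01011010
00000101
00001000
10000000
11010101
00111110

Derivation:
Simulating step by step:
Generation 0 (given above): 20 live cells
Generation 1: 27 live cells
01110000
01110111
11111011
11000011
00010101
01011010
Generation 2: 18 live cells
(generation 2 grid is the final answer)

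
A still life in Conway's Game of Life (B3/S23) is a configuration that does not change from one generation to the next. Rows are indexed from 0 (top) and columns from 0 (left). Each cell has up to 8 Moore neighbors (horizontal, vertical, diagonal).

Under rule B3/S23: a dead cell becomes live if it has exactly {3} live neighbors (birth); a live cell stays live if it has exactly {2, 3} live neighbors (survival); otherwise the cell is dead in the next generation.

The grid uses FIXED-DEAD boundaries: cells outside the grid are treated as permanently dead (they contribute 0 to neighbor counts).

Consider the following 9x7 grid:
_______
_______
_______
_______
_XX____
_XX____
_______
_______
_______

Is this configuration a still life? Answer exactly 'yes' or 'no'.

Compute generation 1 and compare to generation 0 (given above):
Generation 1:
_______
_______
_______
_______
_XX____
_XX____
_______
_______
_______
The grids are IDENTICAL -> still life.

Answer: yes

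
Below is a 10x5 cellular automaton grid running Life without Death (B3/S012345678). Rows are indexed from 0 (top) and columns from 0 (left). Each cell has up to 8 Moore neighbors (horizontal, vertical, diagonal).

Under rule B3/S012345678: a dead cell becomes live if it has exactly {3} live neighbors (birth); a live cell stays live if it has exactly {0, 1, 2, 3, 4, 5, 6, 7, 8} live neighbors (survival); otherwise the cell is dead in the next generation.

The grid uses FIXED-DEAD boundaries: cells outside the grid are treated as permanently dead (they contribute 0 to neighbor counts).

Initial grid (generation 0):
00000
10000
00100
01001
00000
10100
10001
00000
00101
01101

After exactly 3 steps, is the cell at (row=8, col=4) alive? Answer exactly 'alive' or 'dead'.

Answer: alive

Derivation:
Simulating step by step:
Generation 0 (given above): 13 live cells
Generation 1: 19 live cells
00000
10000
01100
01001
01000
11100
11001
00010
01101
01101
Generation 2: 25 live cells
00000
11000
11100
11001
01000
11100
11011
10011
01101
01101
Generation 3: 28 live cells
00000
11100
11100
11001
01000
11110
11011
10011
11101
01101

Cell (8,4) at generation 3: 1 -> alive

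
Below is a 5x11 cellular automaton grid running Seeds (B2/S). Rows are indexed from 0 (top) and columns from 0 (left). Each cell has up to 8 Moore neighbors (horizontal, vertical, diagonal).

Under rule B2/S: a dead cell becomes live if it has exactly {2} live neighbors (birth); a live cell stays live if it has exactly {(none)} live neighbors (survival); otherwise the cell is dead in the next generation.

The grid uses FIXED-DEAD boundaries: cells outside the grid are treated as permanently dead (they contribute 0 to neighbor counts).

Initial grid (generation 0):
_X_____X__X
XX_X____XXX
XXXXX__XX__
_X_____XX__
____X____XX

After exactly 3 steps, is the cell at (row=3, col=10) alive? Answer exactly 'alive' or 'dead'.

Answer: alive

Derivation:
Simulating step by step:
Generation 0 (given above): 22 live cells
Generation 1: 7 live cells
___________
______X____
______X___X
_____XX___X
_______X___
Generation 2: 5 live cells
___________
_____X_X___
_________X_
_________X_
_____X_____
Generation 3: 7 live cells
______X____
______X_X__
______X___X
________X_X
___________

Cell (3,10) at generation 3: 1 -> alive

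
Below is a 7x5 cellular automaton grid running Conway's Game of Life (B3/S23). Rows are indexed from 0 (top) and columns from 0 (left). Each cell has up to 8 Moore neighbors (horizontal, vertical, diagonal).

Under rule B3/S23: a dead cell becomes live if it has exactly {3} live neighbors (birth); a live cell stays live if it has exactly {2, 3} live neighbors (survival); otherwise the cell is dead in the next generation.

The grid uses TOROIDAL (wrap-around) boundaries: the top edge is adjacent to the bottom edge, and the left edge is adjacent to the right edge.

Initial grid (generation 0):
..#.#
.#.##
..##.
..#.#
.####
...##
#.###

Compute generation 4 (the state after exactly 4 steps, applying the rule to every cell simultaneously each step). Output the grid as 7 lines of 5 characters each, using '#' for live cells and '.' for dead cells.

Simulating step by step:
Generation 0 (given above): 19 live cells
Generation 1: 11 live cells
.....
##..#
##...
#...#
.#...
.....
###..
Generation 2: 9 live cells
..#.#
.#..#
.....
....#
#....
#.#..
.#...
Generation 3: 14 live cells
.###.
#..#.
#....
.....
##..#
#....
####.
Generation 4: 11 live cells
(generation 4 grid is the final answer)

Answer: .....
#..#.
....#
.#..#
##..#
...#.
#..#.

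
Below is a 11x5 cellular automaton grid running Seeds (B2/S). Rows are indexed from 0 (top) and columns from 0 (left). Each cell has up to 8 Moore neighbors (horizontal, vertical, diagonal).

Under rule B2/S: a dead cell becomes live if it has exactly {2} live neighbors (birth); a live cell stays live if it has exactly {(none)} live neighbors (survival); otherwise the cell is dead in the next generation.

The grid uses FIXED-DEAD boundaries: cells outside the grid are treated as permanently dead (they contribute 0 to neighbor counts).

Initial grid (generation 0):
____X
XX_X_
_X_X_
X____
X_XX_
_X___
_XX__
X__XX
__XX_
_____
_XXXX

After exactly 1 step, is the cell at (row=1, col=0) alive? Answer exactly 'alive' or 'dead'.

Simulating step by step:
Generation 0 (given above): 22 live cells
Generation 1: 8 live cells
XXXX_
_____
____X
____X
_____
_____
____X
_____
_X___
_____
_____

Cell (1,0) at generation 1: 0 -> dead

Answer: dead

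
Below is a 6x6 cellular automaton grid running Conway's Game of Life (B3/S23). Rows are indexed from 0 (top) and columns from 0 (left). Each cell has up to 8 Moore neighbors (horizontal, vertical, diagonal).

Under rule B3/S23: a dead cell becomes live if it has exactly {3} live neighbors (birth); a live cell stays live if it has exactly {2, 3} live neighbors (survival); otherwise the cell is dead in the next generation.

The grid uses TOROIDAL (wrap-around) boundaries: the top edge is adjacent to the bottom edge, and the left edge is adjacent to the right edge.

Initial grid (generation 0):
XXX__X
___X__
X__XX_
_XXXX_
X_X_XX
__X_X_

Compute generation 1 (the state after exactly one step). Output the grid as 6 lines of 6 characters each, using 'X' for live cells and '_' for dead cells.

Answer: XXX_XX
___X__
_X___X
______
X_____
__X_X_

Derivation:
Simulating step by step:
Generation 0 (given above): 18 live cells
Generation 1: 11 live cells
(generation 1 grid is the final answer)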